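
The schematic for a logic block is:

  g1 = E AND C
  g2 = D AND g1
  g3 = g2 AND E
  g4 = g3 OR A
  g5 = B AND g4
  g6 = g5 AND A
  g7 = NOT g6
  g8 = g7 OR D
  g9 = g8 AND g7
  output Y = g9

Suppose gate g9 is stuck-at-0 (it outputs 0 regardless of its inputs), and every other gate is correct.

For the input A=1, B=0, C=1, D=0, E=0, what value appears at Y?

Propagate with g9 forced: g1=0, g2=0, g3=0, g4=1, g5=0, g6=0, g7=1, g8=1, g9=0 [stuck-at-0].
So Y = 0. (Without the fault it would be 1.)

0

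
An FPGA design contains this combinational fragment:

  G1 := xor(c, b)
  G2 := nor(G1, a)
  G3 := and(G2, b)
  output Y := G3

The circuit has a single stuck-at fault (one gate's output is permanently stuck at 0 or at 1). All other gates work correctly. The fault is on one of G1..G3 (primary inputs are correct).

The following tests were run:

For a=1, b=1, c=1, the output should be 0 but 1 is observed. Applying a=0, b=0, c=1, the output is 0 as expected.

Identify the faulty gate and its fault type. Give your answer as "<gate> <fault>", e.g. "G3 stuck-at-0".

Fault-free values for test 1 (a=1, b=1, c=1): G1=0, G2=0, G3=0, giving Y=0. Observed 1.
Test 1: faults giving observed 1 are {G2 stuck-at-1, G3 stuck-at-1}.
Test 2 (a=0, b=0, c=1): fault-free G1=1, G2=0, G3=0 → 0; observed 0. Eliminates G3 stuck-at-1.
Only G2 stuck-at-1 is consistent with every test.

G2 stuck-at-1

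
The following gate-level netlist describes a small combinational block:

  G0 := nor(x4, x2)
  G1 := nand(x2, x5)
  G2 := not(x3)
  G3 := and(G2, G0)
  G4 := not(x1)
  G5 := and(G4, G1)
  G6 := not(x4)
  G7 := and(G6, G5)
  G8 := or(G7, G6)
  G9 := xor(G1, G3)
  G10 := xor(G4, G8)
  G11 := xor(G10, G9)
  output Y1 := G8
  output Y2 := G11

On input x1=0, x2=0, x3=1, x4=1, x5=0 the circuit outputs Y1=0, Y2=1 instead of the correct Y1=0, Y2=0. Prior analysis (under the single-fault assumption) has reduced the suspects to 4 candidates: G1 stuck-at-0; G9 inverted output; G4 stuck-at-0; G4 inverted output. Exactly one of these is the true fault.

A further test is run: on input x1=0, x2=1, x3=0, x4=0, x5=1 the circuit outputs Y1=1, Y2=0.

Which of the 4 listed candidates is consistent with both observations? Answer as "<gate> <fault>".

Evaluate each candidate on input x1=0, x2=1, x3=0, x4=0, x5=1:
  G1 stuck-at-0: G0=0, G1=0 [stuck-at-0], G2=1, G3=0, G4=1, G5=0, G6=1, G7=0, G8=1, G9=0, G10=0, G11=0 → Y1=1, Y2=0 — matches
  G9 inverted output: G0=0, G1=0, G2=1, G3=0, G4=1, G5=0, G6=1, G7=0, G8=1, G9=1 [inverted output], G10=0, G11=1 → Y1=1, Y2=1 — eliminated
  G4 stuck-at-0: G0=0, G1=0, G2=1, G3=0, G4=0 [stuck-at-0], G5=0, G6=1, G7=0, G8=1, G9=0, G10=1, G11=1 → Y1=1, Y2=1 — eliminated
  G4 inverted output: G0=0, G1=0, G2=1, G3=0, G4=0 [inverted output], G5=0, G6=1, G7=0, G8=1, G9=0, G10=1, G11=1 → Y1=1, Y2=1 — eliminated
Only G1 stuck-at-0 reproduces the observed Y1=1, Y2=0.

G1 stuck-at-0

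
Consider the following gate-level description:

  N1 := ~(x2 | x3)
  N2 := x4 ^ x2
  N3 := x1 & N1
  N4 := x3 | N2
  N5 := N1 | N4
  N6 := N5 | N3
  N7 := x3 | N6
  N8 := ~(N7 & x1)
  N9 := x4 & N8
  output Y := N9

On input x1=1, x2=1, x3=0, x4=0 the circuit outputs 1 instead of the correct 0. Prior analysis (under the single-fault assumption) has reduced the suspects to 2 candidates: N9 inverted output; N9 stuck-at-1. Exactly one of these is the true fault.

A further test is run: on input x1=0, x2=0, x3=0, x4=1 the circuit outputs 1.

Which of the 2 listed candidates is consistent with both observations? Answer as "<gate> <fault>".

Evaluate each candidate on input x1=0, x2=0, x3=0, x4=1:
  N9 inverted output: N1=1, N2=1, N3=0, N4=1, N5=1, N6=1, N7=1, N8=1, N9=0 [inverted output] → 0 — eliminated
  N9 stuck-at-1: N1=1, N2=1, N3=0, N4=1, N5=1, N6=1, N7=1, N8=1, N9=1 [stuck-at-1] → 1 — matches
Only N9 stuck-at-1 reproduces the observed 1.

N9 stuck-at-1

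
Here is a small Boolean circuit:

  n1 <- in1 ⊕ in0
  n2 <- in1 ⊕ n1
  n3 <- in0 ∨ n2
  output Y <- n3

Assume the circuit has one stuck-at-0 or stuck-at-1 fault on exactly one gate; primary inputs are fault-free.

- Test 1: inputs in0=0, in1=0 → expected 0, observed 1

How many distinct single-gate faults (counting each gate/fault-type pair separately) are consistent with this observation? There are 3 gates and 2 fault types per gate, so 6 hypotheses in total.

Fault-free: n1=0, n2=0, n3=0 → 0. Observed 1.
  n1 stuck-at-0: output 0 ✗
  n1 stuck-at-1: output 1 ✓
  n2 stuck-at-0: output 0 ✗
  n2 stuck-at-1: output 1 ✓
  n3 stuck-at-0: output 0 ✗
  n3 stuck-at-1: output 1 ✓
Consistent faults: {n1 stuck-at-1, n2 stuck-at-1, n3 stuck-at-1} — 3 in all.

3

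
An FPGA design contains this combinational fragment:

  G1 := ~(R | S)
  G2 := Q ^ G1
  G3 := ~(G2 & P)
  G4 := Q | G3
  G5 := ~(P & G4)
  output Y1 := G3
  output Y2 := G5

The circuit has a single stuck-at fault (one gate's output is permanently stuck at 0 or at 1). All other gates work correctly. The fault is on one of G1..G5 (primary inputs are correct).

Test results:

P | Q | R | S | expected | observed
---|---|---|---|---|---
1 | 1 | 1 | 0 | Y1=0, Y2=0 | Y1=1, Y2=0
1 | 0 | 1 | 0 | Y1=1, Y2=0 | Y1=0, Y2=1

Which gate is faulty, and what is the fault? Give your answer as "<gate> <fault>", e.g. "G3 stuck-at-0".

Fault-free values for test 1 (P=1, Q=1, R=1, S=0): G1=0, G2=1, G3=0, G4=1, G5=0, giving Y1=0, Y2=0. Observed Y1=1, Y2=0.
Test 1: faults giving observed Y1=1, Y2=0 are {G1 stuck-at-1, G2 stuck-at-0, G3 stuck-at-1}.
Test 2 (P=1, Q=0, R=1, S=0): fault-free G1=0, G2=0, G3=1, G4=1, G5=0 → Y1=1, Y2=0; observed Y1=0, Y2=1. Eliminates G2 stuck-at-0, G3 stuck-at-1.
Only G1 stuck-at-1 is consistent with every test.

G1 stuck-at-1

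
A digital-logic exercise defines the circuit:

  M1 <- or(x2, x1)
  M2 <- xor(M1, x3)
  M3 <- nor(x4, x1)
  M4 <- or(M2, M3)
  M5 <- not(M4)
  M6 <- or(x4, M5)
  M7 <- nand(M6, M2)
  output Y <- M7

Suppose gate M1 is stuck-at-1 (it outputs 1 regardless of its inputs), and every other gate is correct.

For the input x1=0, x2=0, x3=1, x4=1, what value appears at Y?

Propagate with M1 forced: M1=1 [stuck-at-1], M2=0, M3=0, M4=0, M5=1, M6=1, M7=1.
So Y = 1. (Without the fault it would be 0.)

1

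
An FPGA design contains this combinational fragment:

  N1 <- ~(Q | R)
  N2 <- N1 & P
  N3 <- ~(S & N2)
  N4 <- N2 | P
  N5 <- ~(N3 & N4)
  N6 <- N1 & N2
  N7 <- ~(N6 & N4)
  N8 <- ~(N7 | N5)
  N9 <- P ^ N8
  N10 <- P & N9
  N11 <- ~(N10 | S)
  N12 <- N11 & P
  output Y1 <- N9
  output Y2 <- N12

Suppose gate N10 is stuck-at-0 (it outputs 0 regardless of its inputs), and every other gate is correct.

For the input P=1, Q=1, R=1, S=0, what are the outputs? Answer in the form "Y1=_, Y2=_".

Propagate with N10 forced: N1=0, N2=0, N3=1, N4=1, N5=0, N6=0, N7=1, N8=0, N9=1, N10=0 [stuck-at-0], N11=1, N12=1.
So the outputs are Y1=1, Y2=1. (Without the fault they would be Y1=1, Y2=0.)

Y1=1, Y2=1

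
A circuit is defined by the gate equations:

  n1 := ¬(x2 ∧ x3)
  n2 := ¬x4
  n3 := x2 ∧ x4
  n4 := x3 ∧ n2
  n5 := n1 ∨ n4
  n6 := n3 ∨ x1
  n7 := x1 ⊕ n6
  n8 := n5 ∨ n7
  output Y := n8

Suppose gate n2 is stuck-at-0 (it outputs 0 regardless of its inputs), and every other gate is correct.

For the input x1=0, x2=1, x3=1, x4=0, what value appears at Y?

0

Propagate with n2 forced: n1=0, n2=0 [stuck-at-0], n3=0, n4=0, n5=0, n6=0, n7=0, n8=0.
So Y = 0. (Without the fault it would be 1.)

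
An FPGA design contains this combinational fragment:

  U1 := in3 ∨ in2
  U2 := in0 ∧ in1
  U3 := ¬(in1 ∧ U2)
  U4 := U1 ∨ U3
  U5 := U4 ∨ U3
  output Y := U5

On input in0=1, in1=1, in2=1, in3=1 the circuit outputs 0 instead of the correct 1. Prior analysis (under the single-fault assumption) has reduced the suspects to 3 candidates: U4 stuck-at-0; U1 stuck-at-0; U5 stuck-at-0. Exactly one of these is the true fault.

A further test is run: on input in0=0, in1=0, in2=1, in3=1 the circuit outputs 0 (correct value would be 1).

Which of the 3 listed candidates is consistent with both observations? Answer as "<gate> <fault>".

Evaluate each candidate on input in0=0, in1=0, in2=1, in3=1:
  U4 stuck-at-0: U1=1, U2=0, U3=1, U4=0 [stuck-at-0], U5=1 → 1 — eliminated
  U1 stuck-at-0: U1=0 [stuck-at-0], U2=0, U3=1, U4=1, U5=1 → 1 — eliminated
  U5 stuck-at-0: U1=1, U2=0, U3=1, U4=1, U5=0 [stuck-at-0] → 0 — matches
Only U5 stuck-at-0 reproduces the observed 0.

U5 stuck-at-0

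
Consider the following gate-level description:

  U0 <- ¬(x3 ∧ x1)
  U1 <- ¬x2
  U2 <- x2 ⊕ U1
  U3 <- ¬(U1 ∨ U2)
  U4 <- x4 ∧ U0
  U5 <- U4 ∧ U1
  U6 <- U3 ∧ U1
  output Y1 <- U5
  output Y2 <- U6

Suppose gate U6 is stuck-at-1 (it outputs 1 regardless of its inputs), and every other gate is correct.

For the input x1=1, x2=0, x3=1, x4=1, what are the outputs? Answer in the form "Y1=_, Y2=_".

Propagate with U6 forced: U0=0, U1=1, U2=1, U3=0, U4=0, U5=0, U6=1 [stuck-at-1].
So the outputs are Y1=0, Y2=1. (Without the fault they would be Y1=0, Y2=0.)

Y1=0, Y2=1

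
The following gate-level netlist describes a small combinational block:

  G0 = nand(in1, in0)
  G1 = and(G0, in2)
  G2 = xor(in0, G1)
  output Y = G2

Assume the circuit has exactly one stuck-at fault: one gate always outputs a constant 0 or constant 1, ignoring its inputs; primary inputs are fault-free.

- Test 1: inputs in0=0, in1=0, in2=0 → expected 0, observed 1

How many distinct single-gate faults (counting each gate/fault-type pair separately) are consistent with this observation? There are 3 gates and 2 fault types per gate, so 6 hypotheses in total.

2

Fault-free: G0=1, G1=0, G2=0 → 0. Observed 1.
  G0 stuck-at-0: output 0 ✗
  G0 stuck-at-1: output 0 ✗
  G1 stuck-at-0: output 0 ✗
  G1 stuck-at-1: output 1 ✓
  G2 stuck-at-0: output 0 ✗
  G2 stuck-at-1: output 1 ✓
Consistent faults: {G1 stuck-at-1, G2 stuck-at-1} — 2 in all.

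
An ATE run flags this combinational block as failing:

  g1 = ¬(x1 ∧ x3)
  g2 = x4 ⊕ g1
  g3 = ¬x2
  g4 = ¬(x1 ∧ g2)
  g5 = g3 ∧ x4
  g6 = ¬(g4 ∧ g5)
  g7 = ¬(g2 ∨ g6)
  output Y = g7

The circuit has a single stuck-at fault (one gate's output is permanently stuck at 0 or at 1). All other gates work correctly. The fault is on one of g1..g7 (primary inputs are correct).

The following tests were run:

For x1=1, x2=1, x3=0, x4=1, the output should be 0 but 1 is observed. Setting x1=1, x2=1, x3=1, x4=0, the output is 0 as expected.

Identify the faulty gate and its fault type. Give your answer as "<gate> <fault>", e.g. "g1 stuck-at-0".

g3 stuck-at-1

Fault-free values for test 1 (x1=1, x2=1, x3=0, x4=1): g1=1, g2=0, g3=0, g4=1, g5=0, g6=1, g7=0, giving Y=0. Observed 1.
Test 1: faults giving observed 1 are {g3 stuck-at-1, g5 stuck-at-1, g6 stuck-at-0, g7 stuck-at-1}.
Test 2 (x1=1, x2=1, x3=1, x4=0): fault-free g1=0, g2=0, g3=0, g4=1, g5=0, g6=1, g7=0 → 0; observed 0. Eliminates g5 stuck-at-1, g6 stuck-at-0, g7 stuck-at-1.
Only g3 stuck-at-1 is consistent with every test.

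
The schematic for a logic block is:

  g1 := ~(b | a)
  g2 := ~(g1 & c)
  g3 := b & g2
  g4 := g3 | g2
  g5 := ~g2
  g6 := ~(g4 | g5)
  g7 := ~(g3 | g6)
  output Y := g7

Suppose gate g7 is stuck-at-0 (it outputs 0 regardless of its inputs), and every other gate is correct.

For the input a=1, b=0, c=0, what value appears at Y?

Propagate with g7 forced: g1=0, g2=1, g3=0, g4=1, g5=0, g6=0, g7=0 [stuck-at-0].
So Y = 0. (Without the fault it would be 1.)

0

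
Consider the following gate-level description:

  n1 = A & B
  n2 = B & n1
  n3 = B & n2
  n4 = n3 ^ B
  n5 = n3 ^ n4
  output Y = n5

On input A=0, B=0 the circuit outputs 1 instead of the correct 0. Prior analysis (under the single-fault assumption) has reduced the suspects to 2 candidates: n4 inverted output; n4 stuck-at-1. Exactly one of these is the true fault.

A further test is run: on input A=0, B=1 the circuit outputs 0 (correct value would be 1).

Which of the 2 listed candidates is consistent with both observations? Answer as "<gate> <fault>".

n4 inverted output

Evaluate each candidate on input A=0, B=1:
  n4 inverted output: n1=0, n2=0, n3=0, n4=0 [inverted output], n5=0 → 0 — matches
  n4 stuck-at-1: n1=0, n2=0, n3=0, n4=1 [stuck-at-1], n5=1 → 1 — eliminated
Only n4 inverted output reproduces the observed 0.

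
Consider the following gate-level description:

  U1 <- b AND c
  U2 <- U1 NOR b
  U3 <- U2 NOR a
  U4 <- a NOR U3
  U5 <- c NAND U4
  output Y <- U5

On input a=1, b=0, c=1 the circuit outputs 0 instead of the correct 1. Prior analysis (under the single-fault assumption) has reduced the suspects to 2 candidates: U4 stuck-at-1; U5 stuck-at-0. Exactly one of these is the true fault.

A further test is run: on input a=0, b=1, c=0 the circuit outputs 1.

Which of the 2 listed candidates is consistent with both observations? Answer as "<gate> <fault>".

U4 stuck-at-1

Evaluate each candidate on input a=0, b=1, c=0:
  U4 stuck-at-1: U1=0, U2=0, U3=1, U4=1 [stuck-at-1], U5=1 → 1 — matches
  U5 stuck-at-0: U1=0, U2=0, U3=1, U4=0, U5=0 [stuck-at-0] → 0 — eliminated
Only U4 stuck-at-1 reproduces the observed 1.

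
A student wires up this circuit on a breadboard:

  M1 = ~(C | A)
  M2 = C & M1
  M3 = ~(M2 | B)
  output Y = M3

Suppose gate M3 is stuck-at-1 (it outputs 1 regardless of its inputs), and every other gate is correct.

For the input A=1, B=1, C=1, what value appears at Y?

1

Propagate with M3 forced: M1=0, M2=0, M3=1 [stuck-at-1].
So Y = 1. (Without the fault it would be 0.)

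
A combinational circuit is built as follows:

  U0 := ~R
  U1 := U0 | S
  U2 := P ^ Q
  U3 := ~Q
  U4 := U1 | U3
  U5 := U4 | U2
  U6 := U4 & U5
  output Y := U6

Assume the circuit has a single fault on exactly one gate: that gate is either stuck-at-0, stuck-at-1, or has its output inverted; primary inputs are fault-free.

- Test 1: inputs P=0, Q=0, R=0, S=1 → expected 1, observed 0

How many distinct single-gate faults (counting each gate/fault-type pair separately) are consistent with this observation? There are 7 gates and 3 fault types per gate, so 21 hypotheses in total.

Fault-free: U0=1, U1=1, U2=0, U3=1, U4=1, U5=1, U6=1 → 1. Observed 0.
  U0: none of the 3 fault types match ✗
  U1: none of the 3 fault types match ✗
  U2: none of the 3 fault types match ✗
  U3: none of the 3 fault types match ✗
  U4: stuck-at-0, inverted output ✓; others ✗
  U5: stuck-at-0, inverted output ✓; others ✗
  U6: stuck-at-0, inverted output ✓; others ✗
Consistent faults: {U4 stuck-at-0, U4 inverted output, U5 stuck-at-0, U5 inverted output, U6 stuck-at-0, U6 inverted output} — 6 in all.

6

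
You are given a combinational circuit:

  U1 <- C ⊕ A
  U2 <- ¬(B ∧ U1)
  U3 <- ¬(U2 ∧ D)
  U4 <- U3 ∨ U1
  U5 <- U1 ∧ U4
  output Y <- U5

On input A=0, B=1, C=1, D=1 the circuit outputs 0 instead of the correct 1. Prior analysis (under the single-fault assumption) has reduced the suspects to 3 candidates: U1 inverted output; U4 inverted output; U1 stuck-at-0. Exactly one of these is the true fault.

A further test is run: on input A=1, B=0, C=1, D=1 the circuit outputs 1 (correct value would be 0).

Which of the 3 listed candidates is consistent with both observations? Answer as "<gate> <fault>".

U1 inverted output

Evaluate each candidate on input A=1, B=0, C=1, D=1:
  U1 inverted output: U1=1 [inverted output], U2=1, U3=0, U4=1, U5=1 → 1 — matches
  U4 inverted output: U1=0, U2=1, U3=0, U4=1 [inverted output], U5=0 → 0 — eliminated
  U1 stuck-at-0: U1=0 [stuck-at-0], U2=1, U3=0, U4=0, U5=0 → 0 — eliminated
Only U1 inverted output reproduces the observed 1.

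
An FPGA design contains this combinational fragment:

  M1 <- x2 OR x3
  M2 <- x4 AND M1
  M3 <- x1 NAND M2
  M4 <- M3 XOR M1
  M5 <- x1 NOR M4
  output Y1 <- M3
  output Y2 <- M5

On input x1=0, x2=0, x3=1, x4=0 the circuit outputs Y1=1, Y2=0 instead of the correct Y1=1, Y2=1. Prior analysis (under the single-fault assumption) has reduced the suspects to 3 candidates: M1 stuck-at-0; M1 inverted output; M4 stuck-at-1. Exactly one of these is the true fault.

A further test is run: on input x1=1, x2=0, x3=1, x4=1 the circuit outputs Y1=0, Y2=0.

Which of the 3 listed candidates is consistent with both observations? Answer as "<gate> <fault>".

Evaluate each candidate on input x1=1, x2=0, x3=1, x4=1:
  M1 stuck-at-0: M1=0 [stuck-at-0], M2=0, M3=1, M4=1, M5=0 → Y1=1, Y2=0 — eliminated
  M1 inverted output: M1=0 [inverted output], M2=0, M3=1, M4=1, M5=0 → Y1=1, Y2=0 — eliminated
  M4 stuck-at-1: M1=1, M2=1, M3=0, M4=1 [stuck-at-1], M5=0 → Y1=0, Y2=0 — matches
Only M4 stuck-at-1 reproduces the observed Y1=0, Y2=0.

M4 stuck-at-1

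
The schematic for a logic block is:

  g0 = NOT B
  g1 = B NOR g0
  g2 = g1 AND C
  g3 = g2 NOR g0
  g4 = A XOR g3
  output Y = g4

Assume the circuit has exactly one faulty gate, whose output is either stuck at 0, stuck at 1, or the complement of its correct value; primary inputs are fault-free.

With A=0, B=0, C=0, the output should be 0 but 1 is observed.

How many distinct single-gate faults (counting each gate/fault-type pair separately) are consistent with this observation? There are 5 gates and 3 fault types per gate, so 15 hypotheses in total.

6

Fault-free: g0=1, g1=0, g2=0, g3=0, g4=0 → 0. Observed 1.
  g0: stuck-at-0, inverted output ✓; others ✗
  g1: none of the 3 fault types match ✗
  g2: none of the 3 fault types match ✗
  g3: stuck-at-1, inverted output ✓; others ✗
  g4: stuck-at-1, inverted output ✓; others ✗
Consistent faults: {g0 stuck-at-0, g0 inverted output, g3 stuck-at-1, g3 inverted output, g4 stuck-at-1, g4 inverted output} — 6 in all.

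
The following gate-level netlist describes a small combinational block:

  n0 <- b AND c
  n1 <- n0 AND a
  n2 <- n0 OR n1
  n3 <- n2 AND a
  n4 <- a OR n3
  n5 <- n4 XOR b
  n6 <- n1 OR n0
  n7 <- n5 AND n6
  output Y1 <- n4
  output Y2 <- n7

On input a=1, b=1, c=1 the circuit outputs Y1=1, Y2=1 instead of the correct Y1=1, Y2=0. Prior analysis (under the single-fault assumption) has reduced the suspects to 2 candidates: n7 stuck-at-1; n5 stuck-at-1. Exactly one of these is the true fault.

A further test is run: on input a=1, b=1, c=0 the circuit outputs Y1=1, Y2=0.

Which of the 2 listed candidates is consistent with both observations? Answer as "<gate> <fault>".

Evaluate each candidate on input a=1, b=1, c=0:
  n7 stuck-at-1: n0=0, n1=0, n2=0, n3=0, n4=1, n5=0, n6=0, n7=1 [stuck-at-1] → Y1=1, Y2=1 — eliminated
  n5 stuck-at-1: n0=0, n1=0, n2=0, n3=0, n4=1, n5=1 [stuck-at-1], n6=0, n7=0 → Y1=1, Y2=0 — matches
Only n5 stuck-at-1 reproduces the observed Y1=1, Y2=0.

n5 stuck-at-1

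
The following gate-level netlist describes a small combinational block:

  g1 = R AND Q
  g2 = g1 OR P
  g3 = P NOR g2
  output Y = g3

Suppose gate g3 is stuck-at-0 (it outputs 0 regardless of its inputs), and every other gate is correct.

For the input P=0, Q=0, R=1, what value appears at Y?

0

Propagate with g3 forced: g1=0, g2=0, g3=0 [stuck-at-0].
So Y = 0. (Without the fault it would be 1.)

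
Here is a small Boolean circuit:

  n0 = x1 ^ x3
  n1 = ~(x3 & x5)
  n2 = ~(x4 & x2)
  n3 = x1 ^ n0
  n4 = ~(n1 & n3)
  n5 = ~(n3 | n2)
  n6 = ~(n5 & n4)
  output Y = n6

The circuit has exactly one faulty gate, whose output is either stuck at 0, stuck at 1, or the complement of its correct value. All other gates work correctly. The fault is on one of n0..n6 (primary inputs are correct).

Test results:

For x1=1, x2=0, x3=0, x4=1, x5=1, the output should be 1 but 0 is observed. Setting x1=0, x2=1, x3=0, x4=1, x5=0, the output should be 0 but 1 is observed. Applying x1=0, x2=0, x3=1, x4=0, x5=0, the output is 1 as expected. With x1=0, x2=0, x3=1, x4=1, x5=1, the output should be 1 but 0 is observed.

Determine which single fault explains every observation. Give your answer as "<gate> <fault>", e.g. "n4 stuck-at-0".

Fault-free values for test 1 (x1=1, x2=0, x3=0, x4=1, x5=1): n0=1, n1=1, n2=1, n3=0, n4=1, n5=0, n6=1, giving Y=1. Observed 0.
Test 1: faults giving observed 0 are {n2 stuck-at-0, n2 inverted output, n5 stuck-at-1, n5 inverted output, n6 stuck-at-0, n6 inverted output}.
Test 2 (x1=0, x2=1, x3=0, x4=1, x5=0): fault-free n0=0, n1=1, n2=0, n3=0, n4=1, n5=1, n6=0 → 0; observed 1. Eliminates n2 stuck-at-0, n5 stuck-at-1, n6 stuck-at-0.
Test 3 (x1=0, x2=0, x3=1, x4=0, x5=0): fault-free n0=1, n1=1, n2=1, n3=1, n4=0, n5=0, n6=1 → 1; observed 1. Eliminates n6 inverted output.
Test 4 (x1=0, x2=0, x3=1, x4=1, x5=1): fault-free n0=1, n1=0, n2=1, n3=1, n4=1, n5=0, n6=1 → 1; observed 0. Eliminates n2 inverted output.
Only n5 inverted output is consistent with every test.

n5 inverted output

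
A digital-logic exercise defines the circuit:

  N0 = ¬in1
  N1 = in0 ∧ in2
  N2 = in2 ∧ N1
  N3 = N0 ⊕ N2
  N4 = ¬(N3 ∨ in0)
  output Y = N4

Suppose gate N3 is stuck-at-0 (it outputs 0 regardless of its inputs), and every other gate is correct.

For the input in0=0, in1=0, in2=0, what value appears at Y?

1

Propagate with N3 forced: N0=1, N1=0, N2=0, N3=0 [stuck-at-0], N4=1.
So Y = 1. (Without the fault it would be 0.)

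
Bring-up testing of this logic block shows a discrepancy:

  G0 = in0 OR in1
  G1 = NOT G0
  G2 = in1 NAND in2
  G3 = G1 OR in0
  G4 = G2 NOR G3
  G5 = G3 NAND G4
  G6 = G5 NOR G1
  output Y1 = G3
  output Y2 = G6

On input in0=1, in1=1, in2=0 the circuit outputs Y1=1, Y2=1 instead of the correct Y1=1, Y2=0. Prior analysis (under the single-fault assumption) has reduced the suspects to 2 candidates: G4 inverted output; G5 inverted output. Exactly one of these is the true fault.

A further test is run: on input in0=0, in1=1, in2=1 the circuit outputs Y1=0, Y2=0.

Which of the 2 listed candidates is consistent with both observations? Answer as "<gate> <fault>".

Evaluate each candidate on input in0=0, in1=1, in2=1:
  G4 inverted output: G0=1, G1=0, G2=0, G3=0, G4=0 [inverted output], G5=1, G6=0 → Y1=0, Y2=0 — matches
  G5 inverted output: G0=1, G1=0, G2=0, G3=0, G4=1, G5=0 [inverted output], G6=1 → Y1=0, Y2=1 — eliminated
Only G4 inverted output reproduces the observed Y1=0, Y2=0.

G4 inverted output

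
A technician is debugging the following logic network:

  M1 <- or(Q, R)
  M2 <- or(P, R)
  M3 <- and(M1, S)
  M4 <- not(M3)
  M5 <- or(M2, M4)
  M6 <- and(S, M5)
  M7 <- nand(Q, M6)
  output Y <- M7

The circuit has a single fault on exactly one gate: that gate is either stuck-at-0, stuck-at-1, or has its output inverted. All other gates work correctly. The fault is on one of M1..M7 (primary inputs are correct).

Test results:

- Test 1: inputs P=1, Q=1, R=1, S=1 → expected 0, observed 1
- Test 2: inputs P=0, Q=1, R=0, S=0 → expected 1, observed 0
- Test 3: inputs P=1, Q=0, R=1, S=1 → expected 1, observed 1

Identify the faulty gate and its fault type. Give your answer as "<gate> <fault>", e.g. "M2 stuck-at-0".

Fault-free values for test 1 (P=1, Q=1, R=1, S=1): M1=1, M2=1, M3=1, M4=0, M5=1, M6=1, M7=0, giving Y=0. Observed 1.
Test 1: faults giving observed 1 are {M2 stuck-at-0, M2 inverted output, M5 stuck-at-0, M5 inverted output, M6 stuck-at-0, M6 inverted output, M7 stuck-at-1, M7 inverted output}.
Test 2 (P=0, Q=1, R=0, S=0): fault-free M1=1, M2=0, M3=0, M4=1, M5=1, M6=0, M7=1 → 1; observed 0. Eliminates M2 stuck-at-0, M2 inverted output, M5 stuck-at-0, M5 inverted output, M6 stuck-at-0, M7 stuck-at-1.
Test 3 (P=1, Q=0, R=1, S=1): fault-free M1=1, M2=1, M3=1, M4=0, M5=1, M6=1, M7=1 → 1; observed 1. Eliminates M7 inverted output.
Only M6 inverted output is consistent with every test.

M6 inverted output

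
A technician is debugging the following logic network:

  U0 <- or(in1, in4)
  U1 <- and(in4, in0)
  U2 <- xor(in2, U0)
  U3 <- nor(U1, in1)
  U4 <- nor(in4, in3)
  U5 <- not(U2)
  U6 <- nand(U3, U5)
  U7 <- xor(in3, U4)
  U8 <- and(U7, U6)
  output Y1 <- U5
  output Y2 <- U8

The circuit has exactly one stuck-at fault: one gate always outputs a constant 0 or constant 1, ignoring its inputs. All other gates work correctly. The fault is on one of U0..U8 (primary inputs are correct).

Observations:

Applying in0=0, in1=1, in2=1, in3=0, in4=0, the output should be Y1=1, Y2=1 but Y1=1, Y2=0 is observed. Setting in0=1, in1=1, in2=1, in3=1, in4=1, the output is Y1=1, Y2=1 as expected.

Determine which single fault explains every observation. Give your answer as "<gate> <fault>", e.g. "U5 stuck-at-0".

U4 stuck-at-0

Fault-free values for test 1 (in0=0, in1=1, in2=1, in3=0, in4=0): U0=1, U1=0, U2=0, U3=0, U4=1, U5=1, U6=1, U7=1, U8=1, giving Y1=1, Y2=1. Observed Y1=1, Y2=0.
Test 1: faults giving observed Y1=1, Y2=0 are {U3 stuck-at-1, U4 stuck-at-0, U6 stuck-at-0, U7 stuck-at-0, U8 stuck-at-0}.
Test 2 (in0=1, in1=1, in2=1, in3=1, in4=1): fault-free U0=1, U1=1, U2=0, U3=0, U4=0, U5=1, U6=1, U7=1, U8=1 → Y1=1, Y2=1; observed Y1=1, Y2=1. Eliminates U3 stuck-at-1, U6 stuck-at-0, U7 stuck-at-0, U8 stuck-at-0.
Only U4 stuck-at-0 is consistent with every test.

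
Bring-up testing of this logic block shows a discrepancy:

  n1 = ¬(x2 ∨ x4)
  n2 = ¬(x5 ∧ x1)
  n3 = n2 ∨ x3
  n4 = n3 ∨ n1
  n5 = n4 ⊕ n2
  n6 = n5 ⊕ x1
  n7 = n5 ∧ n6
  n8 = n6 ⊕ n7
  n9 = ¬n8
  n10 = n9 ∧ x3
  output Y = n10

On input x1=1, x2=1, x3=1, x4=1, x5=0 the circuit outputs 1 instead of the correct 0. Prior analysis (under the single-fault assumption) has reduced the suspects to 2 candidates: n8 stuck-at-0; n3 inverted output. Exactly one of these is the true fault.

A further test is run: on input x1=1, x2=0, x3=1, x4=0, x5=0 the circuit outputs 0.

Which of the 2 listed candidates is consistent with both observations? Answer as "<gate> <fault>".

n3 inverted output

Evaluate each candidate on input x1=1, x2=0, x3=1, x4=0, x5=0:
  n8 stuck-at-0: n1=1, n2=1, n3=1, n4=1, n5=0, n6=1, n7=0, n8=0 [stuck-at-0], n9=1, n10=1 → 1 — eliminated
  n3 inverted output: n1=1, n2=1, n3=0 [inverted output], n4=1, n5=0, n6=1, n7=0, n8=1, n9=0, n10=0 → 0 — matches
Only n3 inverted output reproduces the observed 0.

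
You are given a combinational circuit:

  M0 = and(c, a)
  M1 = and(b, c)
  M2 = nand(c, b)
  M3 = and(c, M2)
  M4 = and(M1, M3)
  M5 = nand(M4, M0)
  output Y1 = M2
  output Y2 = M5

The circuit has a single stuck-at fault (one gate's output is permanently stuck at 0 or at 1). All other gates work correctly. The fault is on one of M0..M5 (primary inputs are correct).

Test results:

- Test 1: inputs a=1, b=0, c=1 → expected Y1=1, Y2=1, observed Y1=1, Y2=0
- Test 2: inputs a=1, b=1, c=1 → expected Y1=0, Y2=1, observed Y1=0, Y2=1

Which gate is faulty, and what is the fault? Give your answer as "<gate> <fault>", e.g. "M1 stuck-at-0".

Fault-free values for test 1 (a=1, b=0, c=1): M0=1, M1=0, M2=1, M3=1, M4=0, M5=1, giving Y1=1, Y2=1. Observed Y1=1, Y2=0.
Test 1: faults giving observed Y1=1, Y2=0 are {M1 stuck-at-1, M4 stuck-at-1, M5 stuck-at-0}.
Test 2 (a=1, b=1, c=1): fault-free M0=1, M1=1, M2=0, M3=0, M4=0, M5=1 → Y1=0, Y2=1; observed Y1=0, Y2=1. Eliminates M4 stuck-at-1, M5 stuck-at-0.
Only M1 stuck-at-1 is consistent with every test.

M1 stuck-at-1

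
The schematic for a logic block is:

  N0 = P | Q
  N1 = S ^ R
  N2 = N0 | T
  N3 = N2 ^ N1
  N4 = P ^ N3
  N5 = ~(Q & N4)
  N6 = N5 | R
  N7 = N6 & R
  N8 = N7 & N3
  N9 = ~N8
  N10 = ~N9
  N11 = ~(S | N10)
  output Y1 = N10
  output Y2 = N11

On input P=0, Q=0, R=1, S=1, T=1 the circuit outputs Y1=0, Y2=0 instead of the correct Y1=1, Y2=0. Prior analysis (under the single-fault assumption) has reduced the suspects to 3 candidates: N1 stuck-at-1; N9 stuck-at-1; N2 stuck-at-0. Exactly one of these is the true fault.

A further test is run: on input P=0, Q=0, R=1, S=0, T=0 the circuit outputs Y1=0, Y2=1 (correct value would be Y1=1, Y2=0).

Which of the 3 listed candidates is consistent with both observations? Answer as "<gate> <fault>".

Evaluate each candidate on input P=0, Q=0, R=1, S=0, T=0:
  N1 stuck-at-1: N0=0, N1=1 [stuck-at-1], N2=0, N3=1, N4=1, N5=1, N6=1, N7=1, N8=1, N9=0, N10=1, N11=0 → Y1=1, Y2=0 — eliminated
  N9 stuck-at-1: N0=0, N1=1, N2=0, N3=1, N4=1, N5=1, N6=1, N7=1, N8=1, N9=1 [stuck-at-1], N10=0, N11=1 → Y1=0, Y2=1 — matches
  N2 stuck-at-0: N0=0, N1=1, N2=0 [stuck-at-0], N3=1, N4=1, N5=1, N6=1, N7=1, N8=1, N9=0, N10=1, N11=0 → Y1=1, Y2=0 — eliminated
Only N9 stuck-at-1 reproduces the observed Y1=0, Y2=1.

N9 stuck-at-1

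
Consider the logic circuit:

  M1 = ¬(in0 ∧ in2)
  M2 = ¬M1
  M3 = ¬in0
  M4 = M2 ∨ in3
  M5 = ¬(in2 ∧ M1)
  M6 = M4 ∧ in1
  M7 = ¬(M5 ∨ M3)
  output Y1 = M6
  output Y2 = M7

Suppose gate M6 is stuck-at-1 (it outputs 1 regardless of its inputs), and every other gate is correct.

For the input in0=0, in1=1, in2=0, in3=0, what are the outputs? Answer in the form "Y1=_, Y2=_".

Propagate with M6 forced: M1=1, M2=0, M3=1, M4=0, M5=1, M6=1 [stuck-at-1], M7=0.
So the outputs are Y1=1, Y2=0. (Without the fault they would be Y1=0, Y2=0.)

Y1=1, Y2=0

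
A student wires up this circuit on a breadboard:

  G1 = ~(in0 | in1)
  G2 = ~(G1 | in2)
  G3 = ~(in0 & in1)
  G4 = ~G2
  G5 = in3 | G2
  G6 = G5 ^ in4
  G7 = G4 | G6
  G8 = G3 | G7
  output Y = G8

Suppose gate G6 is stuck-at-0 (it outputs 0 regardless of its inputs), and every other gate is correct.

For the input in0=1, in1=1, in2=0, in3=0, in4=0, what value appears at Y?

0

Propagate with G6 forced: G1=0, G2=1, G3=0, G4=0, G5=1, G6=0 [stuck-at-0], G7=0, G8=0.
So Y = 0. (Without the fault it would be 1.)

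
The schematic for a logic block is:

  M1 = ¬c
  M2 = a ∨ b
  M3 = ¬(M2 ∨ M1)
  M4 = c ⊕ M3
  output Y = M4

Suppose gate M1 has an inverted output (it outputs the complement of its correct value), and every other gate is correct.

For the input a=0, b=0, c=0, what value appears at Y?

1

Propagate with M1 forced: M1=0 [inverted output], M2=0, M3=1, M4=1.
So Y = 1. (Without the fault it would be 0.)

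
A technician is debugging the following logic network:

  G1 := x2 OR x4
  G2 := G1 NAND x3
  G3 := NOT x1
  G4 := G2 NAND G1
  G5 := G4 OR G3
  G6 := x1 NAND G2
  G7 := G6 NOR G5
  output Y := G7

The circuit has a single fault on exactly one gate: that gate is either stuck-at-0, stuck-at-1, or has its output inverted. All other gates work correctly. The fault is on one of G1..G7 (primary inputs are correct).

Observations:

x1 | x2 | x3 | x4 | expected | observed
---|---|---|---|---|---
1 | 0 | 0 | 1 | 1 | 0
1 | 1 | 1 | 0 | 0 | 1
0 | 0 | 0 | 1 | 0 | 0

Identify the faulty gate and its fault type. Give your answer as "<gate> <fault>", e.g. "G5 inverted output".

G2 inverted output

Fault-free values for test 1 (x1=1, x2=0, x3=0, x4=1): G1=1, G2=1, G3=0, G4=0, G5=0, G6=0, G7=1, giving Y=1. Observed 0.
Test 1: faults giving observed 0 are {G1 stuck-at-0, G1 inverted output, G2 stuck-at-0, G2 inverted output, G3 stuck-at-1, G3 inverted output, G4 stuck-at-1, G4 inverted output, G5 stuck-at-1, G5 inverted output, G6 stuck-at-1, G6 inverted output, G7 stuck-at-0, G7 inverted output}.
Test 2 (x1=1, x2=1, x3=1, x4=0): fault-free G1=1, G2=0, G3=0, G4=1, G5=1, G6=1, G7=0 → 0; observed 1. Eliminates G1 stuck-at-0, G1 inverted output, G2 stuck-at-0, G3 stuck-at-1, G3 inverted output, G4 stuck-at-1, G4 inverted output, G5 stuck-at-1, G5 inverted output, G6 stuck-at-1, G6 inverted output, G7 stuck-at-0.
Test 3 (x1=0, x2=0, x3=0, x4=1): fault-free G1=1, G2=1, G3=1, G4=0, G5=1, G6=1, G7=0 → 0; observed 0. Eliminates G7 inverted output.
Only G2 inverted output is consistent with every test.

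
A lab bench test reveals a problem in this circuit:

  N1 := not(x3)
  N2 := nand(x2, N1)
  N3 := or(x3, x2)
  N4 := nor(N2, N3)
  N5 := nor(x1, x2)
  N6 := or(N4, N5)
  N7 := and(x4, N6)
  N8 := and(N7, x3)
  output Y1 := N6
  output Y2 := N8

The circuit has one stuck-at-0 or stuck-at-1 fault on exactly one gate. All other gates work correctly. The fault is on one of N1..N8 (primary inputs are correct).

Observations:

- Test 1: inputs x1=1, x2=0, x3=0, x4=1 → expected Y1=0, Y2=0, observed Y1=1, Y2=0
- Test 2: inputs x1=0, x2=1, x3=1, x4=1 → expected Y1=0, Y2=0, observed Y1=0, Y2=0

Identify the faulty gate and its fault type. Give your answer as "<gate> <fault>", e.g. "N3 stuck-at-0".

Fault-free values for test 1 (x1=1, x2=0, x3=0, x4=1): N1=1, N2=1, N3=0, N4=0, N5=0, N6=0, N7=0, N8=0, giving Y1=0, Y2=0. Observed Y1=1, Y2=0.
Test 1: faults giving observed Y1=1, Y2=0 are {N2 stuck-at-0, N4 stuck-at-1, N5 stuck-at-1, N6 stuck-at-1}.
Test 2 (x1=0, x2=1, x3=1, x4=1): fault-free N1=0, N2=1, N3=1, N4=0, N5=0, N6=0, N7=0, N8=0 → Y1=0, Y2=0; observed Y1=0, Y2=0. Eliminates N4 stuck-at-1, N5 stuck-at-1, N6 stuck-at-1.
Only N2 stuck-at-0 is consistent with every test.

N2 stuck-at-0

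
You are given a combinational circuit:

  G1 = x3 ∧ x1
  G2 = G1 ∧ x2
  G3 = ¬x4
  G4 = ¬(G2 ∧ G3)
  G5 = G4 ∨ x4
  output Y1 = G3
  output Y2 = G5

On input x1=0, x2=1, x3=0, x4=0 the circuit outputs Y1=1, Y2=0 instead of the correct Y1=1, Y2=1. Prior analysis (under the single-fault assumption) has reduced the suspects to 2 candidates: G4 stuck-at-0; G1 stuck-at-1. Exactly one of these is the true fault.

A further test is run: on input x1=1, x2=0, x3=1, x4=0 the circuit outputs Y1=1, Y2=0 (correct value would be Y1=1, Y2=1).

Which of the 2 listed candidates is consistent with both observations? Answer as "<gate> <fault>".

G4 stuck-at-0

Evaluate each candidate on input x1=1, x2=0, x3=1, x4=0:
  G4 stuck-at-0: G1=1, G2=0, G3=1, G4=0 [stuck-at-0], G5=0 → Y1=1, Y2=0 — matches
  G1 stuck-at-1: G1=1 [stuck-at-1], G2=0, G3=1, G4=1, G5=1 → Y1=1, Y2=1 — eliminated
Only G4 stuck-at-0 reproduces the observed Y1=1, Y2=0.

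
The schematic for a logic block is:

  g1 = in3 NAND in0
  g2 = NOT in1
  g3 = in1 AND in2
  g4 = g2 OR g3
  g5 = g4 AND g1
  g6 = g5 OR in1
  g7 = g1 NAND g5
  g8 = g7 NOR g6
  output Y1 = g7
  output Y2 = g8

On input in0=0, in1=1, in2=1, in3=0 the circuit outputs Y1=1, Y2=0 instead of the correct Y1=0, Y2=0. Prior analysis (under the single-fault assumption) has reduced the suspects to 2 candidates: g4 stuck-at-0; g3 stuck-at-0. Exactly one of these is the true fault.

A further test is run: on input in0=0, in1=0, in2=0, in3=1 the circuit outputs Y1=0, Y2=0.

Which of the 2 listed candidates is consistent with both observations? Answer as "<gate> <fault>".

Evaluate each candidate on input in0=0, in1=0, in2=0, in3=1:
  g4 stuck-at-0: g1=1, g2=1, g3=0, g4=0 [stuck-at-0], g5=0, g6=0, g7=1, g8=0 → Y1=1, Y2=0 — eliminated
  g3 stuck-at-0: g1=1, g2=1, g3=0 [stuck-at-0], g4=1, g5=1, g6=1, g7=0, g8=0 → Y1=0, Y2=0 — matches
Only g3 stuck-at-0 reproduces the observed Y1=0, Y2=0.

g3 stuck-at-0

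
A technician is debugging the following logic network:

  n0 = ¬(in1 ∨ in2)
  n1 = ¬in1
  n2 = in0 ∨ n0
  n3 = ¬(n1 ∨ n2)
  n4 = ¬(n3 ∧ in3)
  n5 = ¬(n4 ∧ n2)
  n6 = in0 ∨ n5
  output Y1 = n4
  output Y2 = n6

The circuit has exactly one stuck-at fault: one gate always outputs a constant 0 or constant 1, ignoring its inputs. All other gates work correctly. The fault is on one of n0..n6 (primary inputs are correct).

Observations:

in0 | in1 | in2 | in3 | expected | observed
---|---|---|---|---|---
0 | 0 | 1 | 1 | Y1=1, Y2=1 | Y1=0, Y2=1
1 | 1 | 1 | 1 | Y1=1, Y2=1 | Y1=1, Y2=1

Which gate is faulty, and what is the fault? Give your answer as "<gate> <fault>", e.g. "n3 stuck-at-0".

n1 stuck-at-0

Fault-free values for test 1 (in0=0, in1=0, in2=1, in3=1): n0=0, n1=1, n2=0, n3=0, n4=1, n5=1, n6=1, giving Y1=1, Y2=1. Observed Y1=0, Y2=1.
Test 1: faults giving observed Y1=0, Y2=1 are {n1 stuck-at-0, n3 stuck-at-1, n4 stuck-at-0}.
Test 2 (in0=1, in1=1, in2=1, in3=1): fault-free n0=0, n1=0, n2=1, n3=0, n4=1, n5=0, n6=1 → Y1=1, Y2=1; observed Y1=1, Y2=1. Eliminates n3 stuck-at-1, n4 stuck-at-0.
Only n1 stuck-at-0 is consistent with every test.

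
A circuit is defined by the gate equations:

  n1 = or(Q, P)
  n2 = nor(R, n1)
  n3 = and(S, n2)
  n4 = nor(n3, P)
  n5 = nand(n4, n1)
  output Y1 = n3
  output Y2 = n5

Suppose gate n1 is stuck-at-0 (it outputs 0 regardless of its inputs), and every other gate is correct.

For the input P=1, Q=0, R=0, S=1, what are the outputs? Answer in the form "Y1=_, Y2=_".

Y1=1, Y2=1

Propagate with n1 forced: n1=0 [stuck-at-0], n2=1, n3=1, n4=0, n5=1.
So the outputs are Y1=1, Y2=1. (Without the fault they would be Y1=0, Y2=1.)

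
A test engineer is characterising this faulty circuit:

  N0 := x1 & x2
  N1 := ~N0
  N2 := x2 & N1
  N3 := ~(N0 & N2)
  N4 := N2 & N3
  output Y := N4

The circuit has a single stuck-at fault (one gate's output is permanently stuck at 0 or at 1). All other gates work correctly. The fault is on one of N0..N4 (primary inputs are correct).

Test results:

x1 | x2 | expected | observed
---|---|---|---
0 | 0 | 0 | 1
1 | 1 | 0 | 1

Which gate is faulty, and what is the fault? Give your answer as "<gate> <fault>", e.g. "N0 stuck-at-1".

N4 stuck-at-1

Fault-free values for test 1 (x1=0, x2=0): N0=0, N1=1, N2=0, N3=1, N4=0, giving Y=0. Observed 1.
Test 1: faults giving observed 1 are {N2 stuck-at-1, N4 stuck-at-1}.
Test 2 (x1=1, x2=1): fault-free N0=1, N1=0, N2=0, N3=1, N4=0 → 0; observed 1. Eliminates N2 stuck-at-1.
Only N4 stuck-at-1 is consistent with every test.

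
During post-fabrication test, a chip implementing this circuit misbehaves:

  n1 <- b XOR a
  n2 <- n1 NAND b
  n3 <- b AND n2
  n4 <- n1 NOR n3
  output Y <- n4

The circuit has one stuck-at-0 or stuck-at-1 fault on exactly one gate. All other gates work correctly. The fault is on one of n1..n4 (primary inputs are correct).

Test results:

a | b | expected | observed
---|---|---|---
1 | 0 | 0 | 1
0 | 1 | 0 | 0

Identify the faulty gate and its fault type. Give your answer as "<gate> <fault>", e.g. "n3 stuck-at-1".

n1 stuck-at-0

Fault-free values for test 1 (a=1, b=0): n1=1, n2=1, n3=0, n4=0, giving Y=0. Observed 1.
Test 1: faults giving observed 1 are {n1 stuck-at-0, n4 stuck-at-1}.
Test 2 (a=0, b=1): fault-free n1=1, n2=0, n3=0, n4=0 → 0; observed 0. Eliminates n4 stuck-at-1.
Only n1 stuck-at-0 is consistent with every test.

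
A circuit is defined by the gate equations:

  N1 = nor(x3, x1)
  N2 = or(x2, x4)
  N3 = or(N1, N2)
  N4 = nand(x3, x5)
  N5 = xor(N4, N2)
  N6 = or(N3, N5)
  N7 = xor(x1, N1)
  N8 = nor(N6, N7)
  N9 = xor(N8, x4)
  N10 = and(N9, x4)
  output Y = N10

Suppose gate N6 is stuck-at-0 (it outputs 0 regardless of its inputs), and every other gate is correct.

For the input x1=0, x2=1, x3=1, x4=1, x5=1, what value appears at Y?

0

Propagate with N6 forced: N1=0, N2=1, N3=1, N4=0, N5=1, N6=0 [stuck-at-0], N7=0, N8=1, N9=0, N10=0.
So Y = 0. (Without the fault it would be 1.)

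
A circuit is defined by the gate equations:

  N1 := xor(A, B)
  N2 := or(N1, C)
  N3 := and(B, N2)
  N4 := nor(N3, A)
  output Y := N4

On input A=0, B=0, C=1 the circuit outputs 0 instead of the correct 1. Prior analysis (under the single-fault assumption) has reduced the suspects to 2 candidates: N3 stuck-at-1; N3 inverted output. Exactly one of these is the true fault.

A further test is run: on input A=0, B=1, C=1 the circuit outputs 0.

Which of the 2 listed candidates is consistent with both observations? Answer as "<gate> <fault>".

Evaluate each candidate on input A=0, B=1, C=1:
  N3 stuck-at-1: N1=1, N2=1, N3=1 [stuck-at-1], N4=0 → 0 — matches
  N3 inverted output: N1=1, N2=1, N3=0 [inverted output], N4=1 → 1 — eliminated
Only N3 stuck-at-1 reproduces the observed 0.

N3 stuck-at-1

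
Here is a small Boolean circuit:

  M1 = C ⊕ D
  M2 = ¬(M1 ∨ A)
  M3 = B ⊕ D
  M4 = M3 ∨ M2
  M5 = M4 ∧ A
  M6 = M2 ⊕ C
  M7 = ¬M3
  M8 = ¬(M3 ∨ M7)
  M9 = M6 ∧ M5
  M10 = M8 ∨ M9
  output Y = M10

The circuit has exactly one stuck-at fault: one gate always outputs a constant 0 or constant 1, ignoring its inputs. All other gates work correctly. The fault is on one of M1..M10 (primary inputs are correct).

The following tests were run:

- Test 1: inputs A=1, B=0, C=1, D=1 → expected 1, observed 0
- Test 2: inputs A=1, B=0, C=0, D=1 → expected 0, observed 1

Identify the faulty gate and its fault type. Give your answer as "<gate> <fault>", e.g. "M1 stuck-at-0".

M2 stuck-at-1

Fault-free values for test 1 (A=1, B=0, C=1, D=1): M1=0, M2=0, M3=1, M4=1, M5=1, M6=1, M7=0, M8=0, M9=1, M10=1, giving Y=1. Observed 0.
Test 1: faults giving observed 0 are {M2 stuck-at-1, M3 stuck-at-0, M4 stuck-at-0, M5 stuck-at-0, M6 stuck-at-0, M9 stuck-at-0, M10 stuck-at-0}.
Test 2 (A=1, B=0, C=0, D=1): fault-free M1=1, M2=0, M3=1, M4=1, M5=1, M6=0, M7=0, M8=0, M9=0, M10=0 → 0; observed 1. Eliminates M3 stuck-at-0, M4 stuck-at-0, M5 stuck-at-0, M6 stuck-at-0, M9 stuck-at-0, M10 stuck-at-0.
Only M2 stuck-at-1 is consistent with every test.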